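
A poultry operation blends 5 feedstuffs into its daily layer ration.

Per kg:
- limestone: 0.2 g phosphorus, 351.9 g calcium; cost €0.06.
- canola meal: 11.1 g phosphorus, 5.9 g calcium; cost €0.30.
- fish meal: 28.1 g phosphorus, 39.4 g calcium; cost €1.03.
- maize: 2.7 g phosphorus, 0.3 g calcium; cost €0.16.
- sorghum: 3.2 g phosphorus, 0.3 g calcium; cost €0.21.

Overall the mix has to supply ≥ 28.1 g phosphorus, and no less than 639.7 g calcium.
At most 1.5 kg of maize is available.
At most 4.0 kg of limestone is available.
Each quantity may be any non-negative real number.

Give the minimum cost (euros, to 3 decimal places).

€0.856

Treat it as an LP. Let x1 = kg of limestone, x2 = kg of canola meal, x3 = kg of fish meal, x4 = kg of maize, x5 = kg of sorghum.
Minimise 0.06x1 + 0.3x2 + 1.03x3 + 0.16x4 + 0.21x5 with:
  0.2x1 + 11.1x2 + 28.1x3 + 2.7x4 + 3.2x5 ≥ 28.1   (phosphorus)
  351.9x1 + 5.9x2 + 39.4x3 + 0.3x4 + 0.3x5 ≥ 639.7   (calcium)
  x4 ≤ 1.5
  x1 ≤ 4
  x1, x2, x3, x4, x5 ≥ 0.
The optimal basis is {limestone, canola meal}; fish meal, maize, sorghum drop out. The phosphorus and calcium requirements are met with equality.
Optimal quantities: limestone = 1.7759 kg, canola meal = 2.4995 kg.
Objective = 0.06·1.7759 + 0.3·2.4995 = 0.85640.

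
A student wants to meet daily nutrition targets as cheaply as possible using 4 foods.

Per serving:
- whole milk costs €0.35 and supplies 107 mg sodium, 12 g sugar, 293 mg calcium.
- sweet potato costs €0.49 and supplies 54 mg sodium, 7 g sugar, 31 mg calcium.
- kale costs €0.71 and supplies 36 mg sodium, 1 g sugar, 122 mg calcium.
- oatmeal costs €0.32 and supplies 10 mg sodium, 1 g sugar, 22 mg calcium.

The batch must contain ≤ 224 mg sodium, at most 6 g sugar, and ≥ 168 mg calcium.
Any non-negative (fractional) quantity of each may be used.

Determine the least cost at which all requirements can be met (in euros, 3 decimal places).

€0.325

Treat it as an LP. Let x1 = servings of whole milk, x2 = servings of sweet potato, x3 = servings of kale, x4 = servings of oatmeal.
Minimize 0.35x1 + 0.49x2 + 0.71x3 + 0.32x4 with:
  107x1 + 54x2 + 36x3 + 10x4 ≤ 224   (sodium)
  12x1 + 7x2 + 1x3 + 1x4 ≤ 6   (sugar)
  293x1 + 31x2 + 122x3 + 22x4 ≥ 168   (calcium)
  x1, x2, x3, x4 ≥ 0.
The optimal basis is {whole milk, kale}; sweet potato, oatmeal drop out. The sugar and calcium requirements are met with equality.
Optimal quantities: whole milk = 0.4816 servings, kale = 0.2203 servings.
Objective = 0.35·0.4816 + 0.71·0.2203 = 0.32497.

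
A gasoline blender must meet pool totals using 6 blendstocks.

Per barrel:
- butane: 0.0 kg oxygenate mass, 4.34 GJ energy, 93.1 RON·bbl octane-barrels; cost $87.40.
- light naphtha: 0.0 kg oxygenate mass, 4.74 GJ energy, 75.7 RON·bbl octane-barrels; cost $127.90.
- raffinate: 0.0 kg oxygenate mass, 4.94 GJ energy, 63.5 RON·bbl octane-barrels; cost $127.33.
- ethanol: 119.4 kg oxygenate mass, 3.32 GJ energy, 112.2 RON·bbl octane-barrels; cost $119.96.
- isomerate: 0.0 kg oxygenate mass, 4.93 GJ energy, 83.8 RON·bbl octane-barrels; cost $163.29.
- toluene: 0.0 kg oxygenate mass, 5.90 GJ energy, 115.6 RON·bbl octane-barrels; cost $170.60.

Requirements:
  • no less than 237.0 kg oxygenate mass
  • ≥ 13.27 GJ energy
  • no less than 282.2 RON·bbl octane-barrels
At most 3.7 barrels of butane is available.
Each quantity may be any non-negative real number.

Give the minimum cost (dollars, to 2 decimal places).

Let x1 = barrels of butane, x2 = barrels of light naphtha, x3 = barrels of raffinate, x4 = barrels of ethanol, x5 = barrels of isomerate, x6 = barrels of toluene.
min 87.4x1 + 127.9x2 + 127.33x3 + 119.96x4 + 163.29x5 + 170.6x6 subject to:
  119.4x4 ≥ 237   (oxygenate mass)
  4.34x1 + 4.74x2 + 4.94x3 + 3.32x4 + 4.93x5 + 5.9x6 ≥ 13.27   (energy)
  93.1x1 + 75.7x2 + 63.5x3 + 112.2x4 + 83.8x5 + 115.6x6 ≥ 282.2   (octane-barrels)
  x1 ≤ 3.7
  x1, x2, x3, x4, x5, x6 ≥ 0.
At the optimum only butane, ethanol are positive (light naphtha, raffinate, isomerate, toluene = 0). Binding constraints: oxygenate mass and energy.
Optimal quantities: butane = 1.53918 barrels, ethanol = 1.98492 barrels.
Objective = 87.4·1.53918 + 119.96·1.98492 = 372.6353.

$372.64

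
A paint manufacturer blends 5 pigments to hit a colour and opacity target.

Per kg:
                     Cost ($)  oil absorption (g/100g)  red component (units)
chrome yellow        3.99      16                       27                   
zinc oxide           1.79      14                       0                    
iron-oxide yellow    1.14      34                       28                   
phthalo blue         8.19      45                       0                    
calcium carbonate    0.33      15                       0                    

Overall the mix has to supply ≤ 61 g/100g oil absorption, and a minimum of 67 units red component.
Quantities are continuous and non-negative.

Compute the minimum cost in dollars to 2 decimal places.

$6.23

Let x1 = kg of chrome yellow, x2 = kg of zinc oxide, x3 = kg of iron-oxide yellow, x4 = kg of phthalo blue, x5 = kg of calcium carbonate.
Minimise 3.99x1 + 1.79x2 + 1.14x3 + 8.19x4 + 0.33x5 s.t.:
  16x1 + 14x2 + 34x3 + 45x4 + 15x5 ≤ 61   (oil absorption)
  27x1 + 28x3 ≥ 67   (red component)
  x1, x2, x3, x4, x5 ≥ 0.
The minimum-cost mix takes nothing from zinc oxide, phthalo blue, calcium carbonate — only chrome yellow, iron-oxide yellow. The oil absorption and red component requirements are met with equality.
So chrome yellow = 1.213 kg, iron-oxide yellow = 1.223 kg.
Total cost: 3.99·1.213 + 1.14·1.223 = 6.2341.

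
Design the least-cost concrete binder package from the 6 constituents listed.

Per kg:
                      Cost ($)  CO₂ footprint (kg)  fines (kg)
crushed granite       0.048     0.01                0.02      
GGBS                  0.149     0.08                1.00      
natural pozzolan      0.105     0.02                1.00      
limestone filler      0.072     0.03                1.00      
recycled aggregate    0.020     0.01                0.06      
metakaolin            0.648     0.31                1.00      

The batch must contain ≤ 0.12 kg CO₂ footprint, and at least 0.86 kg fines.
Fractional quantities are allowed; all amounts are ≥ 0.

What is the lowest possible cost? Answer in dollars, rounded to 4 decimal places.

This is a linear program. Let x1 = kg of crushed granite, x2 = kg of GGBS, x3 = kg of natural pozzolan, x4 = kg of limestone filler, x5 = kg of recycled aggregate, x6 = kg of metakaolin.
min 0.048x1 + 0.149x2 + 0.105x3 + 0.072x4 + 0.02x5 + 0.648x6 with:
  0.01x1 + 0.08x2 + 0.02x3 + 0.03x4 + 0.01x5 + 0.31x6 ≤ 0.12   (CO₂ footprint)
  0.02x1 + 1x2 + 1x3 + 1x4 + 0.06x5 + 1x6 ≥ 0.86   (fines)
  x1, x2, x3, x4, x5, x6 ≥ 0.
The minimum-cost mix takes nothing from crushed granite, GGBS, natural pozzolan, recycled aggregate, metakaolin — only limestone filler. The fines requirement is met with equality.
That vertex is x4 = 0.86.
Objective = 0.072·0.86 = 0.061920.

$0.0619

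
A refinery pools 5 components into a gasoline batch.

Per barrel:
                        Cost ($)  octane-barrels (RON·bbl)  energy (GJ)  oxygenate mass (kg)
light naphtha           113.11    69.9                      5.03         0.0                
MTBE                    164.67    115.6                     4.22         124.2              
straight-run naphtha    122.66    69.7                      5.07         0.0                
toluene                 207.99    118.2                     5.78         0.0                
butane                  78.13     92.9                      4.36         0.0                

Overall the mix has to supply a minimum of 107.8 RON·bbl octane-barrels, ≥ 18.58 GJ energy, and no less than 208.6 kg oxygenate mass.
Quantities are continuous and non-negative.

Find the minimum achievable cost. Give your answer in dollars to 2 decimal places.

$482.51

Treat it as an LP. Let x1 = barrels of light naphtha, x2 = barrels of MTBE, x3 = barrels of straight-run naphtha, x4 = barrels of toluene, x5 = barrels of butane.
Minimise 113.11x1 + 164.67x2 + 122.66x3 + 207.99x4 + 78.13x5 subject to:
  69.9x1 + 115.6x2 + 69.7x3 + 118.2x4 + 92.9x5 ≥ 107.8   (octane-barrels)
  5.03x1 + 4.22x2 + 5.07x3 + 5.78x4 + 4.36x5 ≥ 18.58   (energy)
  124.2x2 ≥ 208.6   (oxygenate mass)
  x1, x2, x3, x4, x5 ≥ 0.
At the optimum only MTBE, butane are positive (light naphtha, straight-run naphtha, toluene = 0). The energy and oxygenate mass requirements are met with equality.
Solving gives x2 = 1.67955, x5 = 2.63585.
Objective = 164.67·1.67955 + 78.13·2.63585 = 482.5105.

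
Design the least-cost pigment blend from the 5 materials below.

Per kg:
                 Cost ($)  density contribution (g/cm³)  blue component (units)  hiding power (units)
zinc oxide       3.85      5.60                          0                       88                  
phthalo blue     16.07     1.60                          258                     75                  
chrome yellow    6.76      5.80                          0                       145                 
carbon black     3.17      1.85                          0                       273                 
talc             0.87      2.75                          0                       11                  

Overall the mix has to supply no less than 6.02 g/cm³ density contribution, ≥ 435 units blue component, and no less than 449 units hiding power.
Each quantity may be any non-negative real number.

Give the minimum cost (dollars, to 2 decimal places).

$31.16

Set it up as a linear program. Let x1 = kg of zinc oxide, x2 = kg of phthalo blue, x3 = kg of chrome yellow, x4 = kg of carbon black, x5 = kg of talc.
Minimise 3.85x1 + 16.07x2 + 6.76x3 + 3.17x4 + 0.87x5 s.t.:
  5.6x1 + 1.6x2 + 5.8x3 + 1.85x4 + 2.75x5 ≥ 6.02   (density contribution)
  258x2 ≥ 435   (blue component)
  88x1 + 75x2 + 145x3 + 273x4 + 11x5 ≥ 449   (hiding power)
  x1, x2, x3, x4, x5 ≥ 0.
The cheapest feasible vertex uses only phthalo blue, carbon black, talc; zinc oxide, chrome yellow are not used. The density contribution, blue component, hiding power requirements are met with equality.
That vertex is x2 = 1.68605, x4 = 1.16437, x5 = 0.424814.
Objective = 16.07·1.68605 + 3.17·1.16437 + 0.87·0.424814 = 31.1555.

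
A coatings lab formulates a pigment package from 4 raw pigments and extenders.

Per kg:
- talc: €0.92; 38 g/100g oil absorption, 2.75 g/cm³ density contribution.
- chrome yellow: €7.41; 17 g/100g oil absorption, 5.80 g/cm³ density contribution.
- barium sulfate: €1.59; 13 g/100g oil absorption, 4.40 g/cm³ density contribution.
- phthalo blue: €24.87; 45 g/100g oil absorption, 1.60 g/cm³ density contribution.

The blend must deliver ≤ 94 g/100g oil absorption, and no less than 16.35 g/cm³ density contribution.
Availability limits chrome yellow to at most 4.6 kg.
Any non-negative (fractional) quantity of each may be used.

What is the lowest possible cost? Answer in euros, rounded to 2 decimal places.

€5.80

Let x1 = kg of talc, x2 = kg of chrome yellow, x3 = kg of barium sulfate, x4 = kg of phthalo blue.
Minimize 0.92x1 + 7.41x2 + 1.59x3 + 24.87x4 s.t.:
  38x1 + 17x2 + 13x3 + 45x4 ≤ 94   (oil absorption)
  2.75x1 + 5.8x2 + 4.4x3 + 1.6x4 ≥ 16.35   (density contribution)
  x2 ≤ 4.6
  x1, x2, x3, x4 ≥ 0.
The cheapest feasible vertex uses only talc, barium sulfate; chrome yellow, phthalo blue are not used. Binding constraints: oil absorption and density contribution.
Optimal quantities: talc = 1.529 kg, barium sulfate = 2.76 kg.
Hence cost = 0.92·1.529 + 1.59·2.76 = €5.7951.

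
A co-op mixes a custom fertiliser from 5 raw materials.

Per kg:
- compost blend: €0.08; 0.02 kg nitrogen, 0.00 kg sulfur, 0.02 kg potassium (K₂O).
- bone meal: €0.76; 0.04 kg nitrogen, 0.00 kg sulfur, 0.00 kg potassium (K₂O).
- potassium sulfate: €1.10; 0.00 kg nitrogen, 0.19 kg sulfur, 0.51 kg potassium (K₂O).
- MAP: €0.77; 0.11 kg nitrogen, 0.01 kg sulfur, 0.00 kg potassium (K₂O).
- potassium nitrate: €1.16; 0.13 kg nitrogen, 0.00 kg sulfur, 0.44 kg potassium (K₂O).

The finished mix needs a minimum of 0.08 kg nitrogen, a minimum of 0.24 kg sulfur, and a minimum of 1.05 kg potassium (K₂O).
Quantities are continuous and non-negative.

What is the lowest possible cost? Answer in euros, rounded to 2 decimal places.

Treat it as an LP. Let x1 = kg of compost blend, x2 = kg of bone meal, x3 = kg of potassium sulfate, x4 = kg of MAP, x5 = kg of potassium nitrate.
min 0.08x1 + 0.76x2 + 1.1x3 + 0.77x4 + 1.16x5 subject to:
  0.02x1 + 0.04x2 + 0.11x4 + 0.13x5 ≥ 0.08   (nitrogen)
  0.19x3 + 0.01x4 ≥ 0.24   (sulfur)
  0.02x1 + 0.51x3 + 0.44x5 ≥ 1.05   (potassium (K₂O))
  x1, x2, x3, x4, x5 ≥ 0.
The minimum-cost mix takes nothing from compost blend, bone meal, MAP — only potassium sulfate, potassium nitrate. Binding constraints: nitrogen and potassium (K₂O).
Optimal quantities: potassium sulfate = 1.528 kg, potassium nitrate = 0.6154 kg.
Hence cost = 1.1·1.528 + 1.16·0.6154 = €2.3947.

€2.39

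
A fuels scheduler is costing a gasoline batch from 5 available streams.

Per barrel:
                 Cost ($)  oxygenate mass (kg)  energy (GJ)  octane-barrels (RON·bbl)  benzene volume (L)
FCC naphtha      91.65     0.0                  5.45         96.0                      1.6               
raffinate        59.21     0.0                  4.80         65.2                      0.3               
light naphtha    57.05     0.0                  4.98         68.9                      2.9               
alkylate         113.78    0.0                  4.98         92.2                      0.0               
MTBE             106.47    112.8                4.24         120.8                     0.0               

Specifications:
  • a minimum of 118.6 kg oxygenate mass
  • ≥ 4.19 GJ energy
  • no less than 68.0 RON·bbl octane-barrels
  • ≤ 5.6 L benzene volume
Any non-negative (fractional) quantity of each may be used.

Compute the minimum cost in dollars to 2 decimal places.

This is a linear program. Let x1 = barrels of FCC naphtha, x2 = barrels of raffinate, x3 = barrels of light naphtha, x4 = barrels of alkylate, x5 = barrels of MTBE.
Minimize 91.65x1 + 59.21x2 + 57.05x3 + 113.78x4 + 106.47x5 s.t.:
  112.8x5 ≥ 118.6   (oxygenate mass)
  5.45x1 + 4.8x2 + 4.98x3 + 4.98x4 + 4.24x5 ≥ 4.19   (energy)
  96x1 + 65.2x2 + 68.9x3 + 92.2x4 + 120.8x5 ≥ 68   (octane-barrels)
  1.6x1 + 0.3x2 + 2.9x3 ≤ 5.6   (benzene volume)
  x1, x2, x3, x4, x5 ≥ 0.
The cheapest feasible vertex uses only MTBE; FCC naphtha, raffinate, light naphtha, alkylate are not used. Binding constraint: oxygenate mass.
So MTBE = 1.0514 barrels.
Objective = 106.47·1.0514 = 111.9426.

$111.94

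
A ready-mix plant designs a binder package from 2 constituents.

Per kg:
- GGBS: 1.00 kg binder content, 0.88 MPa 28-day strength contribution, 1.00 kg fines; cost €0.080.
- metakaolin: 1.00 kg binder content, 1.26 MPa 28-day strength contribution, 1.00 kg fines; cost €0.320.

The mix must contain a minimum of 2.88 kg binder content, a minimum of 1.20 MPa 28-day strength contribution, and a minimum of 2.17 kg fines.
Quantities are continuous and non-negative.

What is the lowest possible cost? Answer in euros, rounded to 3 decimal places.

€0.230

Set it up as a linear program. Let x1 = kg of GGBS, x2 = kg of metakaolin.
Minimize 0.08x1 + 0.32x2 s.t.:
  1x1 + 1x2 ≥ 2.88   (binder content)
  0.88x1 + 1.26x2 ≥ 1.2   (28-day strength contribution)
  1x1 + 1x2 ≥ 2.17   (fines)
  x1, x2 ≥ 0.
The optimal basis is {GGBS}; metakaolin drops out. There the binder content constraint is tight.
Solving gives x1 = 2.88.
Total cost: 0.08·2.88 = 0.23040.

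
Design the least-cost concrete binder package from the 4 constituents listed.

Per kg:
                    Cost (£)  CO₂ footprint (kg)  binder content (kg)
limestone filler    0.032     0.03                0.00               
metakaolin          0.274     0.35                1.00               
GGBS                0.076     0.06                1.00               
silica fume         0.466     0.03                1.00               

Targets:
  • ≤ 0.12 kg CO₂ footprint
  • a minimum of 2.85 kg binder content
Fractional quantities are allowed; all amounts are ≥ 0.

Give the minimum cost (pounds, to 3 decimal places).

Let x1 = kg of limestone filler, x2 = kg of metakaolin, x3 = kg of GGBS, x4 = kg of silica fume.
Minimise 0.032x1 + 0.274x2 + 0.076x3 + 0.466x4 subject to:
  0.03x1 + 0.35x2 + 0.06x3 + 0.03x4 ≤ 0.12   (CO₂ footprint)
  1x2 + 1x3 + 1x4 ≥ 2.85   (binder content)
  x1, x2, x3, x4 ≥ 0.
The optimal basis is {GGBS, silica fume}; limestone filler, metakaolin drop out. Binding constraints: CO₂ footprint and binder content.
So GGBS = 1.15 kg, silica fume = 1.7 kg.
Cost = 0.076·1.15 + 0.466·1.7 = 0.87960.

£0.880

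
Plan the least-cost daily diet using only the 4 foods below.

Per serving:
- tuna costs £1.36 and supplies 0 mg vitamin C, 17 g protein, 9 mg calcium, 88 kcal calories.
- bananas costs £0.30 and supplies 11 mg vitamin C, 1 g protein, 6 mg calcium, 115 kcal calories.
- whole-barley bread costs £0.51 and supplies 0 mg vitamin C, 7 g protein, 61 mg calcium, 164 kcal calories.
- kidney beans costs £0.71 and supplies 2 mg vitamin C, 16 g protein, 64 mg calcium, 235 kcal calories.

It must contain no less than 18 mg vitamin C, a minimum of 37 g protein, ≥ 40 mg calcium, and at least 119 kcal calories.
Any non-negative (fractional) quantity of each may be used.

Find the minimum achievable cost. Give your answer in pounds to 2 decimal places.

£1.96

Set it up as a linear program. Let x1 = servings of tuna, x2 = servings of bananas, x3 = servings of whole-barley bread, x4 = servings of kidney beans.
Minimise 1.36x1 + 0.3x2 + 0.51x3 + 0.71x4 with:
  11x2 + 2x4 ≥ 18   (vitamin C)
  17x1 + 1x2 + 7x3 + 16x4 ≥ 37   (protein)
  9x1 + 6x2 + 61x3 + 64x4 ≥ 40   (calcium)
  88x1 + 115x2 + 164x3 + 235x4 ≥ 119   (calories)
  x1, x2, x3, x4 ≥ 0.
The cheapest feasible vertex uses only bananas, kidney beans; tuna, whole-barley bread are not used. There the vitamin C and protein constraints are tight.
That vertex is x2 = 1.23, x4 = 2.236.
Hence cost = 0.3·1.23 + 0.71·2.236 = £1.9566.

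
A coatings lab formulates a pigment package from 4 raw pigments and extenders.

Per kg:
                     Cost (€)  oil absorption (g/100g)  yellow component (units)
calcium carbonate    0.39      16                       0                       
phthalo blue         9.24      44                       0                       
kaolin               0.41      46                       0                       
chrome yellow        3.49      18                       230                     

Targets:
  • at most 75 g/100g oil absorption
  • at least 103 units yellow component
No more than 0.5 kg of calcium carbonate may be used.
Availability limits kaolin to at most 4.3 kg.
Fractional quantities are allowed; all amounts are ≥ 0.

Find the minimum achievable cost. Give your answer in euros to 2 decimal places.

€1.56

Set it up as a linear program. Let x1 = kg of calcium carbonate, x2 = kg of phthalo blue, x3 = kg of kaolin, x4 = kg of chrome yellow.
Minimize 0.39x1 + 9.24x2 + 0.41x3 + 3.49x4 with:
  16x1 + 44x2 + 46x3 + 18x4 ≤ 75   (oil absorption)
  230x4 ≥ 103   (yellow component)
  x1 ≤ 0.5
  x3 ≤ 4.3
  x1, x2, x3, x4 ≥ 0.
The minimum-cost mix takes nothing from calcium carbonate, phthalo blue, kaolin — only chrome yellow. Binding constraint: yellow component.
Solving gives x4 = 0.4478.
Total cost: 3.49·0.4478 = 1.5628.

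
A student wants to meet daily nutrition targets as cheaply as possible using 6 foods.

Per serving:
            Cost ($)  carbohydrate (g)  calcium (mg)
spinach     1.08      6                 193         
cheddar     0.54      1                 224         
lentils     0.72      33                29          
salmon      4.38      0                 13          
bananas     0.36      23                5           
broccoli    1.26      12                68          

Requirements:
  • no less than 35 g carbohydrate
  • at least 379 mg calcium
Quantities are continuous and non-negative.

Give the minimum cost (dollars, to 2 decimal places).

$1.42

Let x1 = servings of spinach, x2 = servings of cheddar, x3 = servings of lentils, x4 = servings of salmon, x5 = servings of bananas, x6 = servings of broccoli.
Minimize 1.08x1 + 0.54x2 + 0.72x3 + 4.38x4 + 0.36x5 + 1.26x6 s.t.:
  6x1 + 1x2 + 33x3 + 23x5 + 12x6 ≥ 35   (carbohydrate)
  193x1 + 224x2 + 29x3 + 13x4 + 5x5 + 68x6 ≥ 379   (calcium)
  x1, x2, x3, x4, x5, x6 ≥ 0.
The optimal basis is {cheddar, bananas}; spinach, lentils, salmon, broccoli drop out. Binding constraints: carbohydrate and calcium.
Optimal quantities: cheddar = 1.66 servings, bananas = 1.45 servings.
Hence cost = 0.54·1.66 + 0.36·1.45 = $1.4184.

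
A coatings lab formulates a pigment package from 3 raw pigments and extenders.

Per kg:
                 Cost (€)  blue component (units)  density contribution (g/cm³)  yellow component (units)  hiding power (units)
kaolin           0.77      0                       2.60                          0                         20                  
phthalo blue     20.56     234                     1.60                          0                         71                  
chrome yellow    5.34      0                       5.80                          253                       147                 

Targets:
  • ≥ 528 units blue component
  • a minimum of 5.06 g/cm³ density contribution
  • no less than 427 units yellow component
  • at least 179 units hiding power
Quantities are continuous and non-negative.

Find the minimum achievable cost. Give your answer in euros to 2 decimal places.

Let x1 = kg of kaolin, x2 = kg of phthalo blue, x3 = kg of chrome yellow.
min 0.77x1 + 20.56x2 + 5.34x3 s.t.:
  234x2 ≥ 528   (blue component)
  2.6x1 + 1.6x2 + 5.8x3 ≥ 5.06   (density contribution)
  253x3 ≥ 427   (yellow component)
  20x1 + 71x2 + 147x3 ≥ 179   (hiding power)
  x1, x2, x3 ≥ 0.
The minimum-cost mix takes nothing from kaolin — only phthalo blue, chrome yellow. There the blue component and yellow component constraints are tight.
Solving gives x2 = 2.256, x3 = 1.688.
Cost = 20.56·2.256 + 5.34·1.688 = 55.3973.

€55.40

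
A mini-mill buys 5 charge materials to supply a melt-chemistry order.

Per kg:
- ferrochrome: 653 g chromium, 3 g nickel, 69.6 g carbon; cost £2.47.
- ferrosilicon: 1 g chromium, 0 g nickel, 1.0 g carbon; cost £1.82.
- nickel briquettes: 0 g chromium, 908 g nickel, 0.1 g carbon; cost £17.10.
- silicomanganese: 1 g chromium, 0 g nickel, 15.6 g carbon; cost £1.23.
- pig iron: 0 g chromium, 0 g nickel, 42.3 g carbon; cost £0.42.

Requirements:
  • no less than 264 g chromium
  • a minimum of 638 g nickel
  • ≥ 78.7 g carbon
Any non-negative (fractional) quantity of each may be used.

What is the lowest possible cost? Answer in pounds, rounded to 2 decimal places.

Set it up as a linear program. Let x1 = kg of ferrochrome, x2 = kg of ferrosilicon, x3 = kg of nickel briquettes, x4 = kg of silicomanganese, x5 = kg of pig iron.
Minimize 2.47x1 + 1.82x2 + 17.1x3 + 1.23x4 + 0.42x5 subject to:
  653x1 + 1x2 + 1x4 ≥ 264   (chromium)
  3x1 + 908x3 ≥ 638   (nickel)
  69.6x1 + 1x2 + 0.1x3 + 15.6x4 + 42.3x5 ≥ 78.7   (carbon)
  x1, x2, x3, x4, x5 ≥ 0.
The cheapest feasible vertex uses only ferrochrome, nickel briquettes, pig iron; ferrosilicon, silicomanganese are not used. Binding constraints: chromium, nickel, carbon.
Solving gives x1 = 0.4043, x3 = 0.7013, x5 = 1.194.
Total cost: 2.47·0.4043 + 17.1·0.7013 + 0.42·1.194 = 13.4923.

£13.49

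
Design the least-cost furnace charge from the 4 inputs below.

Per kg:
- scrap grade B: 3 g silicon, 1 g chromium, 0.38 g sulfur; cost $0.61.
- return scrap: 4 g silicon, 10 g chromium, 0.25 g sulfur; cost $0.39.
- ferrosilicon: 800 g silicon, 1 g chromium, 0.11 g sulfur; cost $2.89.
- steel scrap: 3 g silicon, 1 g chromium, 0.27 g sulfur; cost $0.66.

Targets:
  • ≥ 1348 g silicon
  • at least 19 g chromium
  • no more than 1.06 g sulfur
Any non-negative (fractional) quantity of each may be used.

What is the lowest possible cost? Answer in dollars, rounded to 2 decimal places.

$5.52

This is a linear program. Let x1 = kg of scrap grade B, x2 = kg of return scrap, x3 = kg of ferrosilicon, x4 = kg of steel scrap.
min 0.61x1 + 0.39x2 + 2.89x3 + 0.66x4 s.t.:
  3x1 + 4x2 + 800x3 + 3x4 ≥ 1348   (silicon)
  1x1 + 10x2 + 1x3 + 1x4 ≥ 19   (chromium)
  0.38x1 + 0.25x2 + 0.11x3 + 0.27x4 ≤ 1.06   (sulfur)
  x1, x2, x3, x4 ≥ 0.
The minimum-cost mix takes nothing from scrap grade B, steel scrap — only return scrap, ferrosilicon. Binding constraints: silicon and chromium.
Solving gives x2 = 1.732, x3 = 1.676.
Cost = 0.39·1.732 + 2.89·1.676 = 5.5191.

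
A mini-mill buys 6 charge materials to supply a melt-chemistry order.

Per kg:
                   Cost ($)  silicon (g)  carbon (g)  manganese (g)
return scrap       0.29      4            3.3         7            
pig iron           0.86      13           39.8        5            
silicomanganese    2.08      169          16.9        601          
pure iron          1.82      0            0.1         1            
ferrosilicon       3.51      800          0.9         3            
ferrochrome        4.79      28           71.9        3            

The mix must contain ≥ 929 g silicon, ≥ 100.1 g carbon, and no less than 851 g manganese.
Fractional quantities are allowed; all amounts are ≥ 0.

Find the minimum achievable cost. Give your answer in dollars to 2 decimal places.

$7.47

Set it up as a linear program. Let x1 = kg of return scrap, x2 = kg of pig iron, x3 = kg of silicomanganese, x4 = kg of pure iron, x5 = kg of ferrosilicon, x6 = kg of ferrochrome.
Minimise 0.29x1 + 0.86x2 + 2.08x3 + 1.82x4 + 3.51x5 + 4.79x6 with:
  4x1 + 13x2 + 169x3 + 800x5 + 28x6 ≥ 929   (silicon)
  3.3x1 + 39.8x2 + 16.9x3 + 0.1x4 + 0.9x5 + 71.9x6 ≥ 100.1   (carbon)
  7x1 + 5x2 + 601x3 + 1x4 + 3x5 + 3x6 ≥ 851   (manganese)
  x1, x2, x3, x4, x5, x6 ≥ 0.
The minimum-cost mix takes nothing from return scrap, pure iron, ferrochrome — only pig iron, silicomanganese, ferrosilicon. Binding constraints: silicon, carbon, manganese.
Optimal quantities: pig iron = 1.903 kg, silicomanganese = 1.396 kg, ferrosilicon = 0.8354 kg.
Cost = 0.86·1.903 + 2.08·1.396 + 3.51·0.8354 = 7.4725.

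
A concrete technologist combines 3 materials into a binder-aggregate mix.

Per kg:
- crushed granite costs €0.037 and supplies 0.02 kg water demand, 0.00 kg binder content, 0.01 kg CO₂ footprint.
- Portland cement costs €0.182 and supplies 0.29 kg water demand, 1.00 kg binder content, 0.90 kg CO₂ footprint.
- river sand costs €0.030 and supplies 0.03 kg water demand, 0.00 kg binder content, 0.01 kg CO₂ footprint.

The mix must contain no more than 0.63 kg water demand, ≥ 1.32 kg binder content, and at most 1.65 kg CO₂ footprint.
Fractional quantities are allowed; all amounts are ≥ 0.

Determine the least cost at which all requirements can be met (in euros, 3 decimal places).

€0.240

Treat it as an LP. Let x1 = kg of crushed granite, x2 = kg of Portland cement, x3 = kg of river sand.
Minimize 0.037x1 + 0.182x2 + 0.03x3 s.t.:
  0.02x1 + 0.29x2 + 0.03x3 ≤ 0.63   (water demand)
  1x2 ≥ 1.32   (binder content)
  0.01x1 + 0.9x2 + 0.01x3 ≤ 1.65   (CO₂ footprint)
  x1, x2, x3 ≥ 0.
At the optimum only Portland cement is positive (crushed granite, river sand = 0). Binding constraint: binder content.
That vertex is x2 = 1.32.
Hence cost = 0.182·1.32 = €0.24024.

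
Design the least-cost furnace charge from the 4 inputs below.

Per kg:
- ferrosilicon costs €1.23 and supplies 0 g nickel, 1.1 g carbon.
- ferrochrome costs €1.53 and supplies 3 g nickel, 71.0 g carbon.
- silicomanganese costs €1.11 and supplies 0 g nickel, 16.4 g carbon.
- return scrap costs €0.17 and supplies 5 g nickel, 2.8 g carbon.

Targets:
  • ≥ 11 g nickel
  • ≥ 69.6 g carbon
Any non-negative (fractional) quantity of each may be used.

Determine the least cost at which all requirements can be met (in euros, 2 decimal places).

€1.68

Let x1 = kg of ferrosilicon, x2 = kg of ferrochrome, x3 = kg of silicomanganese, x4 = kg of return scrap.
min 1.23x1 + 1.53x2 + 1.11x3 + 0.17x4 s.t.:
  3x2 + 5x4 ≥ 11   (nickel)
  1.1x1 + 71x2 + 16.4x3 + 2.8x4 ≥ 69.6   (carbon)
  x1, x2, x3, x4 ≥ 0.
The cheapest feasible vertex uses only ferrochrome, return scrap; ferrosilicon, silicomanganese are not used. The nickel and carbon requirements are met with equality.
That vertex is x2 = 0.9152, x4 = 1.651.
Total cost: 1.53·0.9152 + 0.17·1.651 = 1.6809.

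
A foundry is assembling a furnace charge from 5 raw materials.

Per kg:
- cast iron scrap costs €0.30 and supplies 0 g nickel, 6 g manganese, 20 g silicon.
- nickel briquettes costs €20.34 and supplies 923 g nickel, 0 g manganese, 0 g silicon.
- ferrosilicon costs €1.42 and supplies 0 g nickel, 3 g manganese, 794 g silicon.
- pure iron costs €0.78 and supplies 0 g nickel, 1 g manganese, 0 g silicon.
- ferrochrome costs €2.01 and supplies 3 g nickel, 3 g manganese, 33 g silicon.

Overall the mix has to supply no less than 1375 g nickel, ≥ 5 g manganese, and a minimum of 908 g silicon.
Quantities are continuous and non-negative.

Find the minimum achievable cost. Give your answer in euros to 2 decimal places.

Set it up as a linear program. Let x1 = kg of cast iron scrap, x2 = kg of nickel briquettes, x3 = kg of ferrosilicon, x4 = kg of pure iron, x5 = kg of ferrochrome.
Minimise 0.3x1 + 20.34x2 + 1.42x3 + 0.78x4 + 2.01x5 with:
  923x2 + 3x5 ≥ 1375   (nickel)
  6x1 + 3x3 + 1x4 + 3x5 ≥ 5   (manganese)
  20x1 + 794x3 + 33x5 ≥ 908   (silicon)
  x1, x2, x3, x4, x5 ≥ 0.
At the optimum only cast iron scrap, nickel briquettes, ferrosilicon are positive (pure iron, ferrochrome = 0). Binding constraints: nickel, manganese, silicon.
Solving gives x1 = 0.26488, x2 = 1.4897, x3 = 1.1369.
Cost = 0.3·0.26488 + 20.34·1.4897 + 1.42·1.1369 = 31.9944.

€31.99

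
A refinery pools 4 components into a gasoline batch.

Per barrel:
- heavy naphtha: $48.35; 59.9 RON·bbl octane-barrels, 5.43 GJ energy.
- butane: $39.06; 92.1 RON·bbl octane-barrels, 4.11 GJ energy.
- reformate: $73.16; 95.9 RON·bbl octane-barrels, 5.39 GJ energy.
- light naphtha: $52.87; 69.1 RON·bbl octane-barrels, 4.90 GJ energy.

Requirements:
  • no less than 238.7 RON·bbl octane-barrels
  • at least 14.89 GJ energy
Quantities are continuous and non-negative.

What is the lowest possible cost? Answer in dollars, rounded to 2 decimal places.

Set it up as a linear program. Let x1 = barrels of heavy naphtha, x2 = barrels of butane, x3 = barrels of reformate, x4 = barrels of light naphtha.
Minimise 48.35x1 + 39.06x2 + 73.16x3 + 52.87x4 s.t.:
  59.9x1 + 92.1x2 + 95.9x3 + 69.1x4 ≥ 238.7   (octane-barrels)
  5.43x1 + 4.11x2 + 5.39x3 + 4.9x4 ≥ 14.89   (energy)
  x1, x2, x3, x4 ≥ 0.
The minimum-cost mix takes nothing from reformate, light naphtha — only heavy naphtha, butane. The octane-barrels and energy requirements are met with equality.
Solving gives x1 = 1.5372, x2 = 1.592.
Hence cost = 48.35·1.5372 + 39.06·1.592 = $136.5071.

$136.51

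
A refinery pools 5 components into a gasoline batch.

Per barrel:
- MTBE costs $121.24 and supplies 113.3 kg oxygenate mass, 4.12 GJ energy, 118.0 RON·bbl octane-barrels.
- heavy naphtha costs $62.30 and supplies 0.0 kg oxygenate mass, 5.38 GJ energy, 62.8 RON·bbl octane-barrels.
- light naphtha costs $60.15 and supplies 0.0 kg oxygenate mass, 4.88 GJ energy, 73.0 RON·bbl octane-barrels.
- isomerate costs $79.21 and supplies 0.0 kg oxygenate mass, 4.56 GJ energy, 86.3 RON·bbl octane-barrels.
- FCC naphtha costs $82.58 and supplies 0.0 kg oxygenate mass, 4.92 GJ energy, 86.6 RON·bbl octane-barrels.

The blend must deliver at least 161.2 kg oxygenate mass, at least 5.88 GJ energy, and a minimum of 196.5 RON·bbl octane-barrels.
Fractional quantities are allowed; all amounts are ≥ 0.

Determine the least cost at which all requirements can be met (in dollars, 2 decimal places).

$196.07

This is a linear program. Let x1 = barrels of MTBE, x2 = barrels of heavy naphtha, x3 = barrels of light naphtha, x4 = barrels of isomerate, x5 = barrels of FCC naphtha.
min 121.24x1 + 62.3x2 + 60.15x3 + 79.21x4 + 82.58x5 subject to:
  113.3x1 ≥ 161.2   (oxygenate mass)
  4.12x1 + 5.38x2 + 4.88x3 + 4.56x4 + 4.92x5 ≥ 5.88   (energy)
  118x1 + 62.8x2 + 73x3 + 86.3x4 + 86.6x5 ≥ 196.5   (octane-barrels)
  x1, x2, x3, x4, x5 ≥ 0.
The cheapest feasible vertex uses only MTBE, light naphtha; heavy naphtha, isomerate, FCC naphtha are not used. The oxygenate mass and octane-barrels requirements are met with equality.
Solving gives x1 = 1.42277, x3 = 0.391959.
Cost = 121.24·1.42277 + 60.15·0.391959 = 196.0730.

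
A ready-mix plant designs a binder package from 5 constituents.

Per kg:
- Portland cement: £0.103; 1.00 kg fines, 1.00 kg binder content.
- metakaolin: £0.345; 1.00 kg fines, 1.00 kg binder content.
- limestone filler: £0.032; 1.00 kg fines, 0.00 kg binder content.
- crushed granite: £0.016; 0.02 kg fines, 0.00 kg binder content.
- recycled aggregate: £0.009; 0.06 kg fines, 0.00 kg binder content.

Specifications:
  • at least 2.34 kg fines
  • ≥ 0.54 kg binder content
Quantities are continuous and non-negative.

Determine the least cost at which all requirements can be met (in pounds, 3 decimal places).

£0.113

This is a linear program. Let x1 = kg of Portland cement, x2 = kg of metakaolin, x3 = kg of limestone filler, x4 = kg of crushed granite, x5 = kg of recycled aggregate.
Minimize 0.103x1 + 0.345x2 + 0.032x3 + 0.016x4 + 0.009x5 with:
  1x1 + 1x2 + 1x3 + 0.02x4 + 0.06x5 ≥ 2.34   (fines)
  1x1 + 1x2 ≥ 0.54   (binder content)
  x1, x2, x3, x4, x5 ≥ 0.
The optimal basis is {Portland cement, limestone filler}; metakaolin, crushed granite, recycled aggregate drop out. Binding constraints: fines and binder content.
So Portland cement = 0.54 kg, limestone filler = 1.8 kg.
Total cost: 0.103·0.54 + 0.032·1.8 = 0.11322.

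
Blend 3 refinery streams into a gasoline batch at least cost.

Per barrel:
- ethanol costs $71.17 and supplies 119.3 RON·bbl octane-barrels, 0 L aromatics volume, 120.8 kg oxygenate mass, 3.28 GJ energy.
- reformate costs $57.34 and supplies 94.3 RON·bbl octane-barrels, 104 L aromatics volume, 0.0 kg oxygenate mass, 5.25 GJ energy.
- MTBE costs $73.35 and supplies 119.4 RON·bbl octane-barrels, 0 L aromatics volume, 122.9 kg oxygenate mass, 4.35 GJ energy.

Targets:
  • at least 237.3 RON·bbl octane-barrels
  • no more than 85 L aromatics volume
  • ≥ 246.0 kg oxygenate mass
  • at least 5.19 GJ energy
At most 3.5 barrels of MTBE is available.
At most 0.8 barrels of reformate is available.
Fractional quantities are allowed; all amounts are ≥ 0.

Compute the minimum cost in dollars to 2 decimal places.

Let x1 = barrels of ethanol, x2 = barrels of reformate, x3 = barrels of MTBE.
Minimize 71.17x1 + 57.34x2 + 73.35x3 s.t.:
  119.3x1 + 94.3x2 + 119.4x3 ≥ 237.3   (octane-barrels)
  104x2 ≤ 85   (aromatics volume)
  120.8x1 + 122.9x3 ≥ 246   (oxygenate mass)
  3.28x1 + 5.25x2 + 4.35x3 ≥ 5.19   (energy)
  x3 ≤ 3.5
  x2 ≤ 0.8
  x1, x2, x3 ≥ 0.
At the optimum only ethanol is positive (reformate, MTBE = 0). There the oxygenate mass constraint is tight.
So ethanol = 2.0364 barrels.
Objective = 71.17·2.0364 = 144.9306.

$144.93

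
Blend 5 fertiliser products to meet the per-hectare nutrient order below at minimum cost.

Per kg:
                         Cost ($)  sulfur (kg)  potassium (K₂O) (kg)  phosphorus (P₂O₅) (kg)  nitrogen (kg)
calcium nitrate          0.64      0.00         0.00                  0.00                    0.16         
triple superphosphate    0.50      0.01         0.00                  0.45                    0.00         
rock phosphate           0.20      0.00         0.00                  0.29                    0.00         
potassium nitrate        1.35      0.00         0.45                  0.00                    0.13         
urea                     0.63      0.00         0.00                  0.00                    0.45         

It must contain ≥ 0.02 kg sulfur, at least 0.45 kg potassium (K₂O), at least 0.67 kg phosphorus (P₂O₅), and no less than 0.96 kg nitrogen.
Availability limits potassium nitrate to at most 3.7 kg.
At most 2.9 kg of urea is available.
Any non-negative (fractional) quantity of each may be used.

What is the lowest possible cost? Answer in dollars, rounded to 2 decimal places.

$3.51

Let x1 = kg of calcium nitrate, x2 = kg of triple superphosphate, x3 = kg of rock phosphate, x4 = kg of potassium nitrate, x5 = kg of urea.
Minimize 0.64x1 + 0.5x2 + 0.2x3 + 1.35x4 + 0.63x5 with:
  0.01x2 ≥ 0.02   (sulfur)
  0.45x4 ≥ 0.45   (potassium (K₂O))
  0.45x2 + 0.29x3 ≥ 0.67   (phosphorus (P₂O₅))
  0.16x1 + 0.13x4 + 0.45x5 ≥ 0.96   (nitrogen)
  x4 ≤ 3.7
  x5 ≤ 2.9
  x1, x2, x3, x4, x5 ≥ 0.
The optimal basis is {triple superphosphate, potassium nitrate, urea}; calcium nitrate, rock phosphate drop out. Binding constraints: sulfur, potassium (K₂O), nitrogen.
That vertex is x2 = 2, x4 = 1, x5 = 1.844.
Cost = 0.5·2 + 1.35·1 + 0.63·1.844 = 3.5117.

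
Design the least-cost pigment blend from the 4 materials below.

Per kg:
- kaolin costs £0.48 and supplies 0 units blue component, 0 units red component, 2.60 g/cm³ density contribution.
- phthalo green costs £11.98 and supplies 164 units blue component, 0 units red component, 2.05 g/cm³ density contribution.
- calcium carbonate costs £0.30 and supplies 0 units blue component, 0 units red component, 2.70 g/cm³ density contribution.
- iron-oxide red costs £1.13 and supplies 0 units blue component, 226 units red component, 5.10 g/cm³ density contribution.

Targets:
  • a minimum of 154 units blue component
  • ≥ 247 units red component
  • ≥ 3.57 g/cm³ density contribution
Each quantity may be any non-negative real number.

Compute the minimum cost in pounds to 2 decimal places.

£12.48

Treat it as an LP. Let x1 = kg of kaolin, x2 = kg of phthalo green, x3 = kg of calcium carbonate, x4 = kg of iron-oxide red.
Minimize 0.48x1 + 11.98x2 + 0.3x3 + 1.13x4 subject to:
  164x2 ≥ 154   (blue component)
  226x4 ≥ 247   (red component)
  2.6x1 + 2.05x2 + 2.7x3 + 5.1x4 ≥ 3.57   (density contribution)
  x1, x2, x3, x4 ≥ 0.
The optimal basis is {phthalo green, iron-oxide red}; kaolin, calcium carbonate drop out. The blue component and red component requirements are met with equality.
So phthalo green = 0.939 kg, iron-oxide red = 1.093 kg.
Objective = 11.98·0.939 + 1.13·1.093 = 12.4843.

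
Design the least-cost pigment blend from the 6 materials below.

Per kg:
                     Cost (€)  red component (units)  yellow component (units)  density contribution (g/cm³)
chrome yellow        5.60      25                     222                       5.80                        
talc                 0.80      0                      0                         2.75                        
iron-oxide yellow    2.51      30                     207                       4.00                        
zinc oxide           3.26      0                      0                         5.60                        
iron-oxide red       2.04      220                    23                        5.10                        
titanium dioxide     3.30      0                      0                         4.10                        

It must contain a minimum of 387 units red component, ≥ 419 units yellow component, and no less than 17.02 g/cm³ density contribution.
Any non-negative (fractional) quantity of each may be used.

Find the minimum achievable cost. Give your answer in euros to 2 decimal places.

Let x1 = kg of chrome yellow, x2 = kg of talc, x3 = kg of iron-oxide yellow, x4 = kg of zinc oxide, x5 = kg of iron-oxide red, x6 = kg of titanium dioxide.
min 5.6x1 + 0.8x2 + 2.51x3 + 3.26x4 + 2.04x5 + 3.3x6 with:
  25x1 + 30x3 + 220x5 ≥ 387   (red component)
  222x1 + 207x3 + 23x5 ≥ 419   (yellow component)
  5.8x1 + 2.75x2 + 4x3 + 5.6x4 + 5.1x5 + 4.1x6 ≥ 17.02   (density contribution)
  x1, x2, x3, x4, x5, x6 ≥ 0.
The optimal basis is {talc, iron-oxide yellow, iron-oxide red}; chrome yellow, zinc oxide, titanium dioxide drop out. There the red component, yellow component, density contribution constraints are tight.
That vertex is x2 = 0.6955, x3 = 1.857, x5 = 1.506.
Total cost: 0.8·0.6955 + 2.51·1.857 + 2.04·1.506 = 8.2897.

€8.29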